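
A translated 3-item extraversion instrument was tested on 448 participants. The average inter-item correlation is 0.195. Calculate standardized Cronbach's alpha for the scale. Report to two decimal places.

α = 0.42

Standardized α = k·r̄ / (1 + (k−1)·r̄) = 3 × 0.195 / (1 + 2 × 0.195)
  = 0.5850 / 1.3900 = 0.42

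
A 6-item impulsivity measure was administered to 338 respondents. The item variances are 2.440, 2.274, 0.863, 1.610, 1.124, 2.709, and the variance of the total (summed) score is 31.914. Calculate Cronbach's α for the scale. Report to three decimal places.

ΣVar(i) = 2.440 + 2.274 + 0.863 + 1.610 + 1.124 + 2.709 = 11.020
α = (k/(k−1))·(1 − ΣVar(i)/total variance) = (6/5)·(1 − 11.020/31.914) = 0.786

Cronbach's α = 0.786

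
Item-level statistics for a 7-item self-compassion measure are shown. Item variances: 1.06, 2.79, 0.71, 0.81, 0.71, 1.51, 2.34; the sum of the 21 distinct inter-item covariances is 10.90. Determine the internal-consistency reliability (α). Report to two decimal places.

Σσᵢ² = 1.06 + 2.79 + 0.71 + 0.81 + 0.71 + 1.51 + 2.34 = 9.93
Sum of distinct covariances = 10.90
σ²_T = Σσᵢ² + 2·Σcov = 9.93 + 2 × 10.90 = 31.73
α = (7/6)·(1 − 9.93/31.73) = 0.80

α = 0.80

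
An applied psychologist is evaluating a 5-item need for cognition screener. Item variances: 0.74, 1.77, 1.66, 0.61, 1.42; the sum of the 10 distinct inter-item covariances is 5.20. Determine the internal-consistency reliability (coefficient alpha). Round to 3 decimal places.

α = 0.783

sum of item variances = 0.74 + 1.77 + 1.66 + 0.61 + 1.42 = 6.20
Sum of distinct covariances = 5.20
Var(T) = sum of item variances + 2·Σcov = 6.20 + 2 × 5.20 = 16.60
α = (5/4)·(1 − 6.20/16.60) = 0.783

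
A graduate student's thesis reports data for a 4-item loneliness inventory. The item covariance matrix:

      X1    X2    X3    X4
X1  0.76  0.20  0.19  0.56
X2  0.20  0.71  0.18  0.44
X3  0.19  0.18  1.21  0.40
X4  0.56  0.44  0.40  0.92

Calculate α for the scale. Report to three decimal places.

α = 0.697

Σσ²ᵢ = 0.76 + 0.71 + 1.21 + 0.92 = 3.60
Sum of off-diagonal covariances = 1.97
σ²_T = 3.60 + 2 × 1.97 = 7.54
α = (k/(k−1))·(1 − Σσ²ᵢ/σ²_T) = (4/3)·(1 − 3.60/7.54) = 0.697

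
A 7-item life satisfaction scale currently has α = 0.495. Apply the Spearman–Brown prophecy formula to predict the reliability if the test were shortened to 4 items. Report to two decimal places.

predicted reliability = 0.36

Length factor m = 4/7 = 0.5714
α' = m·α / (1 − (1−m)·α)
   = 4/7 × 0.495 / (1 − (1 − 4/7) × 0.495)
   = 0.2829 / 0.7879 = 0.36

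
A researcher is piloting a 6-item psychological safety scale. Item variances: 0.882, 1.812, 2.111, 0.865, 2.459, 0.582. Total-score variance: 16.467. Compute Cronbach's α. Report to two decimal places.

ΣVar(i) = 0.882 + 1.812 + 2.111 + 0.865 + 2.459 + 0.582 = 8.711
α = (k/(k−1))·(1 − ΣVar(i)/total variance) = (6/5)·(1 − 8.711/16.467) = 0.57

Cronbach's α = 0.57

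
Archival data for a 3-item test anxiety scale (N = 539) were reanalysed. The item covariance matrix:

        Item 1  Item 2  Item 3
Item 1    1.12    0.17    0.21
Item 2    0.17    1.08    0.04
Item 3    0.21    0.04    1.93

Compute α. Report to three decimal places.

ΣVar(i) = 1.12 + 1.08 + 1.93 = 4.13
Sum of off-diagonal covariances = 0.42
σ²_total = 4.13 + 2 × 0.42 = 4.97
α = (k/(k−1))·(1 − ΣVar(i)/σ²_total) = (3/2)·(1 − 4.13/4.97) = 0.254

α = 0.254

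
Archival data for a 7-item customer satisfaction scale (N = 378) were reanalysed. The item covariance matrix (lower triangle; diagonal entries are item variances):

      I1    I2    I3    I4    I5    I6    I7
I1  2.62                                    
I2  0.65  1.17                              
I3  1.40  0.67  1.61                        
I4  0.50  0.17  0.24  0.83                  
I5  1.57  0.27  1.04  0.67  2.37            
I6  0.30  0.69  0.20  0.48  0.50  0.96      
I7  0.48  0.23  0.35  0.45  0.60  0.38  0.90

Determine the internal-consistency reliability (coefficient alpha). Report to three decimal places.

coefficient alpha = 0.809

ΣVar(i) = 2.62 + 1.17 + 1.61 + 0.83 + 2.37 + 0.96 + 0.90 = 10.46
Σ_{i<j} σ_ij = 11.84
Var(T) = 10.46 + 2 × 11.84 = 34.14
α = (k/(k−1))·(1 − ΣVar(i)/Var(T)) = (7/6)·(1 − 10.46/34.14) = 0.809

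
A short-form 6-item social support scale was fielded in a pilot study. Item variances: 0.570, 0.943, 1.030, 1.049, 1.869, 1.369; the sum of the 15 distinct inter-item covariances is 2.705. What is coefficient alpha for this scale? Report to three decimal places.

ΣVar(i) = 0.570 + 0.943 + 1.030 + 1.049 + 1.869 + 1.369 = 6.830
Sum of distinct covariances = 2.705
Var(T) = ΣVar(i) + 2·Σcov = 6.830 + 2 × 2.705 = 12.240
α = (6/5)·(1 − 6.830/12.240) = 0.530

α = 0.530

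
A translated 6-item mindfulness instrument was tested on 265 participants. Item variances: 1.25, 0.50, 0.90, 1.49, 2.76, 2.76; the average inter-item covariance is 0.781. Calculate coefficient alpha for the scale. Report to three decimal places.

Σσᵢ² = 1.25 + 0.50 + 0.90 + 1.49 + 2.76 + 2.76 = 9.66
Sum of the 15 distinct covariances = 15 × 0.781 = 11.715
σ²_total = Σσᵢ² + 2·Σcov = 9.66 + 2 × 11.715 = 33.090
α = (6/5)·(1 − 9.66/33.090) = 0.850

coefficient alpha = 0.850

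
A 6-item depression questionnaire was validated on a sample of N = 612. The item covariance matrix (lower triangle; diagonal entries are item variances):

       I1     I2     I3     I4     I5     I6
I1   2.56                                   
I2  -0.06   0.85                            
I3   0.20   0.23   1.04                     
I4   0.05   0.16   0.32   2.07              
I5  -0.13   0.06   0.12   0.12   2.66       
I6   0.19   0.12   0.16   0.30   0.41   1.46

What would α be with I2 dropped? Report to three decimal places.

α = 0.328

Remaining items: I1, I3, I4, I5, I6 (k = 5).
Σσ²ᵢ = 2.56 + 1.04 + 2.07 + 2.66 + 1.46 = 9.79
σ²_total = 9.79 + 2 × 1.74 = 13.27
α (item deleted) = (5/4)·(1 − 9.79/13.27) = 0.328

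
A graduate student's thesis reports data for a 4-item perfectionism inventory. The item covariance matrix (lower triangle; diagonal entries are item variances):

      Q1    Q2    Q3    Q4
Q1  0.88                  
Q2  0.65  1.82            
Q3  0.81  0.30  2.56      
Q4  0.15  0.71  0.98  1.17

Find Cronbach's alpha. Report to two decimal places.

Cronbach's alpha = 0.70

Σσ²ᵢ = 0.88 + 1.82 + 2.56 + 1.17 = 6.43
Sum of off-diagonal covariances = 3.60
Var(T) = 6.43 + 2 × 3.60 = 13.63
α = (k/(k−1))·(1 − Σσ²ᵢ/Var(T)) = (4/3)·(1 − 6.43/13.63) = 0.70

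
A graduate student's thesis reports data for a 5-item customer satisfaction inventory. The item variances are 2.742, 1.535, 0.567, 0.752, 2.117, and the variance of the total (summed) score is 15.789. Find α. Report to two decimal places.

α = 0.64

sum of item variances = 2.742 + 1.535 + 0.567 + 0.752 + 2.117 = 7.713
α = (k/(k−1))·(1 − sum of item variances/total variance) = (5/4)·(1 − 7.713/15.789) = 0.64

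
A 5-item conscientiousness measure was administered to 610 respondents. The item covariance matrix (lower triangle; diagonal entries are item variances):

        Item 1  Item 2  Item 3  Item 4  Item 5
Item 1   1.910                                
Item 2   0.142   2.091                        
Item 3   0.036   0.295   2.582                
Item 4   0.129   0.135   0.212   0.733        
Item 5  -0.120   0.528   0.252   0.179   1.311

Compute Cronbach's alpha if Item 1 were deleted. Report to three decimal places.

Cronbach's alpha = 0.430

Remaining items: Item 2, Item 3, Item 4, Item 5 (k = 4).
Σσ²ᵢ = 2.091 + 2.582 + 0.733 + 1.311 = 6.717
σ²_T = 6.717 + 2 × 1.601 = 9.919
α (item deleted) = (4/3)·(1 − 6.717/9.919) = 0.430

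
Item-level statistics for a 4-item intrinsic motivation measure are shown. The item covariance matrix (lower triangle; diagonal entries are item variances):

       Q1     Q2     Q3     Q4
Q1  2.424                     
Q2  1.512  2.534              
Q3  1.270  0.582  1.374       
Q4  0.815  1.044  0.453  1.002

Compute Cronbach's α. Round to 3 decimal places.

α = 0.810

sum of item variances = 2.424 + 2.534 + 1.374 + 1.002 = 7.334
Sum of the distinct covariances = 5.676
σ²_total = 7.334 + 2 × 5.676 = 18.686
α = (k/(k−1))·(1 − sum of item variances/σ²_total) = (4/3)·(1 − 7.334/18.686) = 0.810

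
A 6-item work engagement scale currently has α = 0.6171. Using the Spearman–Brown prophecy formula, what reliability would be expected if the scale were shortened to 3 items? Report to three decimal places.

predicted reliability = 0.446

Length factor m = 3/6 = 0.5000
α' = m·α / (1 − (1−m)·α)
   = 3/6 × 0.6171 / (1 − (1 − 3/6) × 0.6171)
   = 0.3085 / 0.6915 = 0.446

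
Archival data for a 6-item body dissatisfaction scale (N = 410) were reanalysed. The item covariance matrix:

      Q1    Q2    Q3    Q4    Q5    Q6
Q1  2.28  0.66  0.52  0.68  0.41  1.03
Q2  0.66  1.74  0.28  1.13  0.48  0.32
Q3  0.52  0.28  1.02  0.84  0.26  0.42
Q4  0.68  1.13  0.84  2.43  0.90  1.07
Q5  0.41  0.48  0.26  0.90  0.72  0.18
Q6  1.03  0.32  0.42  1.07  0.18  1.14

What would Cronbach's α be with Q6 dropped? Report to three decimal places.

α = 0.751

Remaining items: Q1, Q2, Q3, Q4, Q5 (k = 5).
Σσ²ᵢ = 2.28 + 1.74 + 1.02 + 2.43 + 0.72 = 8.19
σ²_total = 8.19 + 2 × 6.16 = 20.51
α (item deleted) = (5/4)·(1 − 8.19/20.51) = 0.751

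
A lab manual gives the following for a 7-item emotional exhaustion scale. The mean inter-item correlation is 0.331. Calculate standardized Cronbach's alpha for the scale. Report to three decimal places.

Standardized α = k·r̄ / (1 + (k−1)·r̄) = 7 × 0.331 / (1 + 6 × 0.331)
  = 2.3170 / 2.9860 = 0.776

standardized Cronbach's alpha = 0.776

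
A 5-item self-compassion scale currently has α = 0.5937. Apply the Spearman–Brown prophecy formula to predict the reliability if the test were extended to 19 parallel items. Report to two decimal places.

predicted reliability = 0.85

Length factor m = 19/5 = 3.8000
α' = m·α / (1 + (m−1)·α)
   = 19/5 × 0.5937 / (1 + (19/5 − 1) × 0.5937)
   = 2.2561 / 2.6624 = 0.85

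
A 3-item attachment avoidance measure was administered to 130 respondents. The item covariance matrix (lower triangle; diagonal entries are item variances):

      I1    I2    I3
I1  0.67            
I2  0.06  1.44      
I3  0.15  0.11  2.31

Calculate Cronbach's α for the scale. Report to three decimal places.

Σσᵢ² = 0.67 + 1.44 + 2.31 = 4.42
Σ_{i<j} σ_ij = 0.32
σ²_total = 4.42 + 2 × 0.32 = 5.06
α = (k/(k−1))·(1 − Σσᵢ²/σ²_total) = (3/2)·(1 − 4.42/5.06) = 0.190

α = 0.190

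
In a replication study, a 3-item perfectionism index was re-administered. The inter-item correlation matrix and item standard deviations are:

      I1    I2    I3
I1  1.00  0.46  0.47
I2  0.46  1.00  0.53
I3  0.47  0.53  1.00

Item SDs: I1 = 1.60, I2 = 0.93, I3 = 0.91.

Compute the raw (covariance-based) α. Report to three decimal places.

α = 0.691

Σσ²ᵢ = 1.60² + 0.93² + 0.91² = 4.2530
Covariances σ_ij = r_ij · s_i · s_j:
  σ(I1,I2) = 0.46 × 1.60 × 0.93 = 0.6845
  σ(I1,I3) = 0.47 × 1.60 × 0.91 = 0.6843
  σ(I2,I3) = 0.53 × 0.93 × 0.91 = 0.4485
σ²_T = Σσ²ᵢ + 2·Σσ_ij = 4.2530 + 2 × 1.8173 = 7.8876
α = (3/2)·(1 − 4.2530/7.8876) = 0.691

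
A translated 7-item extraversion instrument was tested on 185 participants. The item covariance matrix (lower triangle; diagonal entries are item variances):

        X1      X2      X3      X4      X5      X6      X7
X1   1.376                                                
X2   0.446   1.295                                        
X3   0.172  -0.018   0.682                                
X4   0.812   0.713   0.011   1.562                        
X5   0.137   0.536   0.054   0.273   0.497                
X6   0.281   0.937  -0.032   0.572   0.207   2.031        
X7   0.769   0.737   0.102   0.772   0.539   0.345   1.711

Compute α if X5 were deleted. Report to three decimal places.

Remaining items: X1, X2, X3, X4, X6, X7 (k = 6).
Σσᵢ² = 1.376 + 1.295 + 0.682 + 1.562 + 2.031 + 1.711 = 8.657
σ²_total = 8.657 + 2 × 6.619 = 21.895
α (item deleted) = (6/5)·(1 − 8.657/21.895) = 0.726

α = 0.726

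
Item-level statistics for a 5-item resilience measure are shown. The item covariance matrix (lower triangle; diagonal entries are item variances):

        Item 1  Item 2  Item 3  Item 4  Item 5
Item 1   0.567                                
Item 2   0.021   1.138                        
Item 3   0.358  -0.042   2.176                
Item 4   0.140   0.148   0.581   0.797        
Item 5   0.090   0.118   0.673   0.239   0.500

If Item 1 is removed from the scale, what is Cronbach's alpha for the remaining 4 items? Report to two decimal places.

Remaining items: Item 2, Item 3, Item 4, Item 5 (k = 4).
Σσᵢ² = 1.138 + 2.176 + 0.797 + 0.500 = 4.611
σ²_total = 4.611 + 2 × 1.717 = 8.045
α (item deleted) = (4/3)·(1 − 4.611/8.045) = 0.57

Cronbach's alpha = 0.57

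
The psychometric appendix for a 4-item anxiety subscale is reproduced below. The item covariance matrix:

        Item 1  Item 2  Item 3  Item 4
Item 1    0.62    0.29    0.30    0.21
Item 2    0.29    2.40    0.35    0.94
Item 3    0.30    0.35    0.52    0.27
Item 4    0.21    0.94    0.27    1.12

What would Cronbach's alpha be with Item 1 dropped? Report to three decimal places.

Remaining items: Item 2, Item 3, Item 4 (k = 3).
ΣVar(i) = 2.40 + 0.52 + 1.12 = 4.04
Var(T) = 4.04 + 2 × 1.56 = 7.16
α (item deleted) = (3/2)·(1 − 4.04/7.16) = 0.654

Cronbach's alpha = 0.654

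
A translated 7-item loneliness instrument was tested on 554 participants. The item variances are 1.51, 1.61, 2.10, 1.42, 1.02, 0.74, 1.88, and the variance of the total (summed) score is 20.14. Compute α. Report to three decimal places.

Σσᵢ² = 1.51 + 1.61 + 2.10 + 1.42 + 1.02 + 0.74 + 1.88 = 10.28
α = (k/(k−1))·(1 − Σσᵢ²/σ²_T) = (7/6)·(1 − 10.28/20.14) = 0.571

α = 0.571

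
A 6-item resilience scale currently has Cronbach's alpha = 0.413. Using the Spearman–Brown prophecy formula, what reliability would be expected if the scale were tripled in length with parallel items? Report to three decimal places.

Length factor m = 3
α' = m·α / (1 + (m−1)·α)
   = 3 × 0.413 / (1 + (3 − 1) × 0.413)
   = 1.2390 / 1.8260 = 0.679

predicted reliability = 0.679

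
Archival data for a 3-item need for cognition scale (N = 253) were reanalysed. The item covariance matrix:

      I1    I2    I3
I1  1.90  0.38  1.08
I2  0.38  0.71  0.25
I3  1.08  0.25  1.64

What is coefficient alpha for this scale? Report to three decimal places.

ΣVar(i) = 1.90 + 0.71 + 1.64 = 4.25
Σ_{i<j} σ_ij = 1.71
σ²_total = 4.25 + 2 × 1.71 = 7.67
α = (k/(k−1))·(1 − ΣVar(i)/σ²_total) = (3/2)·(1 − 4.25/7.67) = 0.669

α = 0.669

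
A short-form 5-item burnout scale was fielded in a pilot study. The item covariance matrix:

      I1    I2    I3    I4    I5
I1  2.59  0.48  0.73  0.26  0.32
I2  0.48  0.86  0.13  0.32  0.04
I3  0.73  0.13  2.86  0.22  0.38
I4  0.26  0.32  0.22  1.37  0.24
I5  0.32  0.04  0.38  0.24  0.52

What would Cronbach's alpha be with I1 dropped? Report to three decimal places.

α = 0.429

Remaining items: I2, I3, I4, I5 (k = 4).
sum of item variances = 0.86 + 2.86 + 1.37 + 0.52 = 5.61
σ²_T = 5.61 + 2 × 1.33 = 8.27
α (item deleted) = (4/3)·(1 − 5.61/8.27) = 0.429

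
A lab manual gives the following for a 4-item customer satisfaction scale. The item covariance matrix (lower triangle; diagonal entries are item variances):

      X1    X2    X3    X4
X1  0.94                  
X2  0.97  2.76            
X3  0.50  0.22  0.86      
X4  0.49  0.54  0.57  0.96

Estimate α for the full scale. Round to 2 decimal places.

ΣVar(i) = 0.94 + 2.76 + 0.86 + 0.96 = 5.52
Sum of off-diagonal covariances = 3.29
Var(T) = 5.52 + 2 × 3.29 = 12.10
α = (k/(k−1))·(1 − ΣVar(i)/Var(T)) = (4/3)·(1 − 5.52/12.10) = 0.73

α = 0.73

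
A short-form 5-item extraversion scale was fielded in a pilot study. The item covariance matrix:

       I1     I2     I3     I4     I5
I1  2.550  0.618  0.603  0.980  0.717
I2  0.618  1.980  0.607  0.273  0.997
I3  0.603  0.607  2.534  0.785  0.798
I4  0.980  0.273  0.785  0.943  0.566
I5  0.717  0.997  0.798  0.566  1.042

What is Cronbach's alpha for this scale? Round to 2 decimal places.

Σσᵢ² = 2.550 + 1.980 + 2.534 + 0.943 + 1.042 = 9.049
Sum of the distinct covariances = 6.944
σ²_total = 9.049 + 2 × 6.944 = 22.937
α = (k/(k−1))·(1 − Σσᵢ²/σ²_total) = (5/4)·(1 − 9.049/22.937) = 0.76

Cronbach's alpha = 0.76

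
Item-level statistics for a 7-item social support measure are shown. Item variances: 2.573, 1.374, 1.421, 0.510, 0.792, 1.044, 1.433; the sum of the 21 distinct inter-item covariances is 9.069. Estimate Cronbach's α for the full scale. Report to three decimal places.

ΣVar(i) = 2.573 + 1.374 + 1.421 + 0.510 + 0.792 + 1.044 + 1.433 = 9.147
Sum of distinct covariances = 9.069
σ²_T = ΣVar(i) + 2·Σcov = 9.147 + 2 × 9.069 = 27.285
α = (7/6)·(1 − 9.147/27.285) = 0.776

Cronbach's α = 0.776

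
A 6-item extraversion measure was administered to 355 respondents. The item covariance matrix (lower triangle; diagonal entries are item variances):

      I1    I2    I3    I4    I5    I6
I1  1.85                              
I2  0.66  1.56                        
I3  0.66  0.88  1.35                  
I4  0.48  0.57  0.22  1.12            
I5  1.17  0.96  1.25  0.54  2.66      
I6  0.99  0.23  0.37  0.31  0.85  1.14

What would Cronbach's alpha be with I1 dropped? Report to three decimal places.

Cronbach's alpha = 0.765

Remaining items: I2, I3, I4, I5, I6 (k = 5).
Σσᵢ² = 1.56 + 1.35 + 1.12 + 2.66 + 1.14 = 7.83
total variance = 7.83 + 2 × 6.18 = 20.19
α (item deleted) = (5/4)·(1 − 7.83/20.19) = 0.765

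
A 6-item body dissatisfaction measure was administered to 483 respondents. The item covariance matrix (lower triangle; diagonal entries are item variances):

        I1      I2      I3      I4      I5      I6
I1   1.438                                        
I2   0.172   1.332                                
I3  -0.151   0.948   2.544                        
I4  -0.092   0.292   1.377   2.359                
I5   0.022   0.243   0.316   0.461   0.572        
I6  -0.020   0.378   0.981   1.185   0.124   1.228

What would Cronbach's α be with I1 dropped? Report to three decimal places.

α = 0.764

Remaining items: I2, I3, I4, I5, I6 (k = 5).
sum of item variances = 1.332 + 2.544 + 2.359 + 0.572 + 1.228 = 8.035
σ²_T = 8.035 + 2 × 6.305 = 20.645
α (item deleted) = (5/4)·(1 − 8.035/20.645) = 0.764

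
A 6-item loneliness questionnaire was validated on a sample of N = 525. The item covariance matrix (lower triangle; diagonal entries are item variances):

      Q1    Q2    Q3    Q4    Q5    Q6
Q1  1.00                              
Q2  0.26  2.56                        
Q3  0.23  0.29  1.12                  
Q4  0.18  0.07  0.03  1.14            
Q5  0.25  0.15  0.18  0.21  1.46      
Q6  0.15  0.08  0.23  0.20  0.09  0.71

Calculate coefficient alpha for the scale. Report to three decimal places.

Σσᵢ² = 1.00 + 2.56 + 1.12 + 1.14 + 1.46 + 0.71 = 7.99
Sum of off-diagonal covariances = 2.60
σ²_total = 7.99 + 2 × 2.60 = 13.19
α = (k/(k−1))·(1 − Σσᵢ²/σ²_total) = (6/5)·(1 − 7.99/13.19) = 0.473

coefficient alpha = 0.473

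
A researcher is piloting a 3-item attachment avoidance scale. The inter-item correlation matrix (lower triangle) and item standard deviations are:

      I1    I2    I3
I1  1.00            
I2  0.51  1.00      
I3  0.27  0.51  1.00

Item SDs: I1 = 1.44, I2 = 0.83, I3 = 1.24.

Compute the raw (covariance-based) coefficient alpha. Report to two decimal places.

Σσ²ᵢ = 1.44² + 0.83² + 1.24² = 4.3001
Covariances σ_ij = r_ij · s_i · s_j:
  σ(I1,I2) = 0.51 × 1.44 × 0.83 = 0.6096
  σ(I1,I3) = 0.27 × 1.44 × 1.24 = 0.4821
  σ(I2,I3) = 0.51 × 0.83 × 1.24 = 0.5249
σ²_T = Σσ²ᵢ + 2·Σσ_ij = 4.3001 + 2 × 1.6166 = 7.5333
α = (3/2)·(1 − 4.3001/7.5333) = 0.64

coefficient alpha = 0.64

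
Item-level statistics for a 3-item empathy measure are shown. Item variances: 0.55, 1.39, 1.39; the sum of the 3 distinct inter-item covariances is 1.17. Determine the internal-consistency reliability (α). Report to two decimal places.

α = 0.62

ΣVar(i) = 0.55 + 1.39 + 1.39 = 3.33
Sum of distinct covariances = 1.17
σ²_total = ΣVar(i) + 2·Σcov = 3.33 + 2 × 1.17 = 5.67
α = (3/2)·(1 − 3.33/5.67) = 0.62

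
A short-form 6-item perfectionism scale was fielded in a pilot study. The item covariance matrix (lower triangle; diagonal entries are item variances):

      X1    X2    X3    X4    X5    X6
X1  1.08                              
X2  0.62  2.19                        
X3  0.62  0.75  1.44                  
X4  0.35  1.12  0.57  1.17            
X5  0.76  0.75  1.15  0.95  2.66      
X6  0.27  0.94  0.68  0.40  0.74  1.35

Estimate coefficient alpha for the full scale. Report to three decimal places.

Σσ²ᵢ = 1.08 + 2.19 + 1.44 + 1.17 + 2.66 + 1.35 = 9.89
Sum of the distinct covariances = 10.67
σ²_T = 9.89 + 2 × 10.67 = 31.23
α = (k/(k−1))·(1 − Σσ²ᵢ/σ²_T) = (6/5)·(1 − 9.89/31.23) = 0.820

α = 0.820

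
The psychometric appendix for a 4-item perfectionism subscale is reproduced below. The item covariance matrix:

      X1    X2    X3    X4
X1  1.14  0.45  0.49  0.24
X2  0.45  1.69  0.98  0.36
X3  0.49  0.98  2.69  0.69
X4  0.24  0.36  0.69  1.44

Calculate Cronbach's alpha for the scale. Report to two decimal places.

Σσ²ᵢ = 1.14 + 1.69 + 2.69 + 1.44 = 6.96
Sum of the distinct covariances = 3.21
Var(T) = 6.96 + 2 × 3.21 = 13.38
α = (k/(k−1))·(1 − Σσ²ᵢ/Var(T)) = (4/3)·(1 − 6.96/13.38) = 0.64

Cronbach's alpha = 0.64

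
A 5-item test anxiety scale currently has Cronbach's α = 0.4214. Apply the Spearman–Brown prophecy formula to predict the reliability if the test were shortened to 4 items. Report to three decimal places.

predicted reliability = 0.368

Length factor m = 4/5 = 0.8000
α' = m·α / (1 − (1−m)·α)
   = 4/5 × 0.4214 / (1 − (1 − 4/5) × 0.4214)
   = 0.3371 / 0.9157 = 0.368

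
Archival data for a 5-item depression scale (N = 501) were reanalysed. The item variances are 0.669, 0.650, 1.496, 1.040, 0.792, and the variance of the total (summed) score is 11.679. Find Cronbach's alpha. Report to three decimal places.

Σσᵢ² = 0.669 + 0.650 + 1.496 + 1.040 + 0.792 = 4.647
α = (k/(k−1))·(1 − Σσᵢ²/σ²_T) = (5/4)·(1 − 4.647/11.679) = 0.753

α = 0.753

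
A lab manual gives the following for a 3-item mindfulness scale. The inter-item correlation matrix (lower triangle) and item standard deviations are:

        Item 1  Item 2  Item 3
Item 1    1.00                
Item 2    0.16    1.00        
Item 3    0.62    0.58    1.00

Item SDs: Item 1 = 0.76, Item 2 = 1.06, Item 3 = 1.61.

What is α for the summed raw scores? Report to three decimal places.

Σσ²ᵢ = 0.76² + 1.06² + 1.61² = 4.2933
Covariances σ_ij = r_ij · s_i · s_j:
  σ(Item 1,Item 2) = 0.16 × 0.76 × 1.06 = 0.1289
  σ(Item 1,Item 3) = 0.62 × 0.76 × 1.61 = 0.7586
  σ(Item 2,Item 3) = 0.58 × 1.06 × 1.61 = 0.9898
σ²_T = Σσ²ᵢ + 2·Σσ_ij = 4.2933 + 2 × 1.8773 = 8.0479
α = (3/2)·(1 − 4.2933/8.0479) = 0.700

α = 0.700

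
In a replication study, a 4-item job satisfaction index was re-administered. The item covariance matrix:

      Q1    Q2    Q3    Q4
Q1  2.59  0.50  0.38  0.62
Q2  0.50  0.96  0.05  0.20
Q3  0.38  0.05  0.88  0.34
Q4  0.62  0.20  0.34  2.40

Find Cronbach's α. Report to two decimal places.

Σσᵢ² = 2.59 + 0.96 + 0.88 + 2.40 = 6.83
Σ_{i<j} σ_ij = 2.09
total variance = 6.83 + 2 × 2.09 = 11.01
α = (k/(k−1))·(1 − Σσᵢ²/total variance) = (4/3)·(1 − 6.83/11.01) = 0.51

α = 0.51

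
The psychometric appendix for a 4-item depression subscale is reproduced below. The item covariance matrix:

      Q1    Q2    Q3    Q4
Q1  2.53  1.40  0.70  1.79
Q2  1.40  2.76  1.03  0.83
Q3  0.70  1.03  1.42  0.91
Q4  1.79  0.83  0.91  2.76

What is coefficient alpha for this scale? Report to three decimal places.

α = 0.779

Σσ²ᵢ = 2.53 + 2.76 + 1.42 + 2.76 = 9.47
Sum of the distinct covariances = 6.66
total variance = 9.47 + 2 × 6.66 = 22.79
α = (k/(k−1))·(1 − Σσ²ᵢ/total variance) = (4/3)·(1 − 9.47/22.79) = 0.779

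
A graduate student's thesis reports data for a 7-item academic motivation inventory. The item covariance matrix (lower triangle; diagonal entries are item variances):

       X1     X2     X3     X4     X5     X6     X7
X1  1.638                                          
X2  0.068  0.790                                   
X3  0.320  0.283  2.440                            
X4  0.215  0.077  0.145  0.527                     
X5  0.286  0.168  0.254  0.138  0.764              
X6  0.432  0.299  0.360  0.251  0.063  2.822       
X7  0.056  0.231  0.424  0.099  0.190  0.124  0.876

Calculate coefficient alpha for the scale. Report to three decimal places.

coefficient alpha = 0.556

Σσ²ᵢ = 1.638 + 0.790 + 2.440 + 0.527 + 0.764 + 2.822 + 0.876 = 9.857
Sum of off-diagonal covariances = 4.483
total variance = 9.857 + 2 × 4.483 = 18.823
α = (k/(k−1))·(1 − Σσ²ᵢ/total variance) = (7/6)·(1 − 9.857/18.823) = 0.556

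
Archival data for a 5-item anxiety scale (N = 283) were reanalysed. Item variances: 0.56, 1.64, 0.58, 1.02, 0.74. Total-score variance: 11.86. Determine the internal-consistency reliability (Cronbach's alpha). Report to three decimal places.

α = 0.772

Σσᵢ² = 0.56 + 1.64 + 0.58 + 1.02 + 0.74 = 4.54
α = (k/(k−1))·(1 − Σσᵢ²/total variance) = (5/4)·(1 − 4.54/11.86) = 0.772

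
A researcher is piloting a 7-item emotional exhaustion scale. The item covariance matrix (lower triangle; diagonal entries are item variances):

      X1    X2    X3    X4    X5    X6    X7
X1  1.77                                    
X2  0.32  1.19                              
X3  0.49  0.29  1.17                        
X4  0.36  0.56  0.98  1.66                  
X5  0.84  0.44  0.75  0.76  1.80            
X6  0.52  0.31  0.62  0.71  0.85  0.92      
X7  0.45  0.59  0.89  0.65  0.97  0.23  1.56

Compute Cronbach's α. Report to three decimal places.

α = 0.833

sum of item variances = 1.77 + 1.19 + 1.17 + 1.66 + 1.80 + 0.92 + 1.56 = 10.07
Σ_{i<j} σ_ij = 12.58
σ²_T = 10.07 + 2 × 12.58 = 35.23
α = (k/(k−1))·(1 − sum of item variances/σ²_T) = (7/6)·(1 − 10.07/35.23) = 0.833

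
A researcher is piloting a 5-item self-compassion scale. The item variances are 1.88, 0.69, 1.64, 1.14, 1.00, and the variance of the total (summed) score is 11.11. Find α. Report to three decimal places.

α = 0.536

sum of item variances = 1.88 + 0.69 + 1.64 + 1.14 + 1.00 = 6.35
α = (k/(k−1))·(1 − sum of item variances/total variance) = (5/4)·(1 − 6.35/11.11) = 0.536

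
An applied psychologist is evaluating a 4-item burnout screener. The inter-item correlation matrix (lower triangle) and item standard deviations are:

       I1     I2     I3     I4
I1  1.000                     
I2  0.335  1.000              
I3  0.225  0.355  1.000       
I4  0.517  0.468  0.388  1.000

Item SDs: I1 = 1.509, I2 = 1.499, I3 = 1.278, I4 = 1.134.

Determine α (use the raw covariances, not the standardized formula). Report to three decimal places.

Σσ²ᵢ = 1.509² + 1.499² + 1.278² + 1.134² = 7.4433
Covariances σ_ij = r_ij · s_i · s_j:
  σ(I1,I2) = 0.335 × 1.509 × 1.499 = 0.7578
  σ(I1,I3) = 0.225 × 1.509 × 1.278 = 0.4339
  σ(I1,I4) = 0.517 × 1.509 × 1.134 = 0.8847
  σ(I2,I3) = 0.355 × 1.499 × 1.278 = 0.6801
  σ(I2,I4) = 0.468 × 1.499 × 1.134 = 0.7955
  σ(I3,I4) = 0.388 × 1.278 × 1.134 = 0.5623
σ²_T = Σσ²ᵢ + 2·Σσ_ij = 7.4433 + 2 × 4.1143 = 15.6719
α = (4/3)·(1 − 7.4433/15.6719) = 0.700

α = 0.700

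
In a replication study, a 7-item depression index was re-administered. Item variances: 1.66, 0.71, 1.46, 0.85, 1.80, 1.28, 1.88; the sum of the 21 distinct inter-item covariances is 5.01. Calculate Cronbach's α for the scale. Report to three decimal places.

Σσᵢ² = 1.66 + 0.71 + 1.46 + 0.85 + 1.80 + 1.28 + 1.88 = 9.64
Sum of distinct covariances = 5.01
σ²_T = Σσᵢ² + 2·Σcov = 9.64 + 2 × 5.01 = 19.66
α = (7/6)·(1 − 9.64/19.66) = 0.595

α = 0.595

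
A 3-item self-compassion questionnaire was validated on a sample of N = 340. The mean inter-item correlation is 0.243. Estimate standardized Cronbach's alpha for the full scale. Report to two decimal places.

Standardized α = k·r̄ / (1 + (k−1)·r̄) = 3 × 0.243 / (1 + 2 × 0.243)
  = 0.7290 / 1.4860 = 0.49

α = 0.49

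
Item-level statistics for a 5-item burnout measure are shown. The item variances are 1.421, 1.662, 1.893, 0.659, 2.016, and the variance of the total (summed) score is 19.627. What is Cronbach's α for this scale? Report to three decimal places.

sum of item variances = 1.421 + 1.662 + 1.893 + 0.659 + 2.016 = 7.651
α = (k/(k−1))·(1 − sum of item variances/σ²_T) = (5/4)·(1 − 7.651/19.627) = 0.763

Cronbach's α = 0.763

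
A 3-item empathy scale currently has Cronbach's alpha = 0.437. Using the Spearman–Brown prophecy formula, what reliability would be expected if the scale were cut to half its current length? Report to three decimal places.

predicted reliability = 0.280

Length factor m = 1/2
α' = m·α / (1 − (1−m)·α)
   = 1/2 × 0.437 / (1 − (1 − 1/2) × 0.437)
   = 0.2185 / 0.7815 = 0.280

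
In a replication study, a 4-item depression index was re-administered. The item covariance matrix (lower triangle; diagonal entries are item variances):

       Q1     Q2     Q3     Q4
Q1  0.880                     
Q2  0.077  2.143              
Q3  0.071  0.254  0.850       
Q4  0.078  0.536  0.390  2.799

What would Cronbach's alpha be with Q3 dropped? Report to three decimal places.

α = 0.288

Remaining items: Q1, Q2, Q4 (k = 3).
Σσᵢ² = 0.880 + 2.143 + 2.799 = 5.822
Var(T) = 5.822 + 2 × 0.691 = 7.204
α (item deleted) = (3/2)·(1 − 5.822/7.204) = 0.288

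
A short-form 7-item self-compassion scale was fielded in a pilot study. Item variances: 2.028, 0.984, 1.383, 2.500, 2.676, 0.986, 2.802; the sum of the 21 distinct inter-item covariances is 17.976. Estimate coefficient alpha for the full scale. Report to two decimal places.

coefficient alpha = 0.85

ΣVar(i) = 2.028 + 0.984 + 1.383 + 2.500 + 2.676 + 0.986 + 2.802 = 13.359
Sum of distinct covariances = 17.976
σ²_T = ΣVar(i) + 2·Σcov = 13.359 + 2 × 17.976 = 49.311
α = (7/6)·(1 − 13.359/49.311) = 0.85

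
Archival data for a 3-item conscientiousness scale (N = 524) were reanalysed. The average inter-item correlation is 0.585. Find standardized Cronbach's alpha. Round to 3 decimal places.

Standardized α = k·r̄ / (1 + (k−1)·r̄) = 3 × 0.585 / (1 + 2 × 0.585)
  = 1.7550 / 2.1700 = 0.809

α = 0.809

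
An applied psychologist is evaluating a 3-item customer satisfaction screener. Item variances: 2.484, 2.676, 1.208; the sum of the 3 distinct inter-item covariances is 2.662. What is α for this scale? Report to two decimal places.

α = 0.68

Σσ²ᵢ = 2.484 + 2.676 + 1.208 = 6.368
Sum of distinct covariances = 2.662
total variance = Σσ²ᵢ + 2·Σcov = 6.368 + 2 × 2.662 = 11.692
α = (3/2)·(1 − 6.368/11.692) = 0.68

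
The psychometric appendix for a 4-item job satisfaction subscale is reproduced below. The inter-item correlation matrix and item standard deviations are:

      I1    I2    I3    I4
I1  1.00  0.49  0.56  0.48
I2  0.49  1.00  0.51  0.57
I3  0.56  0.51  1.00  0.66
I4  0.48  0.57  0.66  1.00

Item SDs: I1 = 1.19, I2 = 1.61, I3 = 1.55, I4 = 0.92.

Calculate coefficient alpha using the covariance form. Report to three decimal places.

coefficient alpha = 0.807

Σσ²ᵢ = 1.19² + 1.61² + 1.55² + 0.92² = 7.2571
Covariances σ_ij = r_ij · s_i · s_j:
  σ(I1,I2) = 0.49 × 1.19 × 1.61 = 0.9388
  σ(I1,I3) = 0.56 × 1.19 × 1.55 = 1.0329
  σ(I1,I4) = 0.48 × 1.19 × 0.92 = 0.5255
  σ(I2,I3) = 0.51 × 1.61 × 1.55 = 1.2727
  σ(I2,I4) = 0.57 × 1.61 × 0.92 = 0.8443
  σ(I3,I4) = 0.66 × 1.55 × 0.92 = 0.9412
σ²_T = Σσ²ᵢ + 2·Σσ_ij = 7.2571 + 2 × 5.5554 = 18.3679
α = (4/3)·(1 − 7.2571/18.3679) = 0.807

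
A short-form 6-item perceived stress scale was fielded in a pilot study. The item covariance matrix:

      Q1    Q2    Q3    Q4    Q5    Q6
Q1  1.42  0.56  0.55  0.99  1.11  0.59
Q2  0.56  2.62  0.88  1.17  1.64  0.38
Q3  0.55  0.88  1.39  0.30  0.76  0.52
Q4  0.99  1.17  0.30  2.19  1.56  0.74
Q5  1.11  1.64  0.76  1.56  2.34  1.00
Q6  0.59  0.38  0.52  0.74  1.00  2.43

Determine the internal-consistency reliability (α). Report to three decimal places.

α = 0.808

sum of item variances = 1.42 + 2.62 + 1.39 + 2.19 + 2.34 + 2.43 = 12.39
Σ_{i<j} σ_ij = 12.75
total variance = 12.39 + 2 × 12.75 = 37.89
α = (k/(k−1))·(1 − sum of item variances/total variance) = (6/5)·(1 − 12.39/37.89) = 0.808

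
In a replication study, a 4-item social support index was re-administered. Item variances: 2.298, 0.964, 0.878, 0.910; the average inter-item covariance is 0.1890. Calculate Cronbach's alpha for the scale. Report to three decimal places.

Cronbach's alpha = 0.413

sum of item variances = 2.298 + 0.964 + 0.878 + 0.910 = 5.050
Sum of the 6 distinct covariances = 6 × 0.1890 = 1.1340
total variance = sum of item variances + 2·Σcov = 5.050 + 2 × 1.1340 = 7.3180
α = (4/3)·(1 − 5.050/7.3180) = 0.413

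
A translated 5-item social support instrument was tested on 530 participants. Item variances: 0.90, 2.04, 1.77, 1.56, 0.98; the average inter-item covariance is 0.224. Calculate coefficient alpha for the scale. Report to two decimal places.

α = 0.48

Σσᵢ² = 0.90 + 2.04 + 1.77 + 1.56 + 0.98 = 7.25
Sum of the 10 distinct covariances = 10 × 0.224 = 2.240
Var(T) = Σσᵢ² + 2·Σcov = 7.25 + 2 × 2.240 = 11.730
α = (5/4)·(1 − 7.25/11.730) = 0.48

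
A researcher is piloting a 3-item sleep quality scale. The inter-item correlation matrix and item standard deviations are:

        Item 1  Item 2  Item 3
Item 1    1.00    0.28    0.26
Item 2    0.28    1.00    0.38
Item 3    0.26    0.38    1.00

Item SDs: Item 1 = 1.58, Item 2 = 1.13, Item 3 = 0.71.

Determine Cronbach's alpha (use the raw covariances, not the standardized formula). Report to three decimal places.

Σσ²ᵢ = 1.58² + 1.13² + 0.71² = 4.2774
Covariances σ_ij = r_ij · s_i · s_j:
  σ(Item 1,Item 2) = 0.28 × 1.58 × 1.13 = 0.4999
  σ(Item 1,Item 3) = 0.26 × 1.58 × 0.71 = 0.2917
  σ(Item 2,Item 3) = 0.38 × 1.13 × 0.71 = 0.3049
σ²_T = Σσ²ᵢ + 2·Σσ_ij = 4.2774 + 2 × 1.0965 = 6.4704
α = (3/2)·(1 − 4.2774/6.4704) = 0.508

Cronbach's alpha = 0.508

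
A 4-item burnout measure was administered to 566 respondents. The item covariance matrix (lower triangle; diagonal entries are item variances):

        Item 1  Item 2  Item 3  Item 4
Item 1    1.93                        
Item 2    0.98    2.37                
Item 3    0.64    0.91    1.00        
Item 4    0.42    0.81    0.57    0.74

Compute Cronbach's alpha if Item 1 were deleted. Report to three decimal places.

Remaining items: Item 2, Item 3, Item 4 (k = 3).
Σσᵢ² = 2.37 + 1.00 + 0.74 = 4.11
total variance = 4.11 + 2 × 2.29 = 8.69
α (item deleted) = (3/2)·(1 − 4.11/8.69) = 0.791

Cronbach's alpha = 0.791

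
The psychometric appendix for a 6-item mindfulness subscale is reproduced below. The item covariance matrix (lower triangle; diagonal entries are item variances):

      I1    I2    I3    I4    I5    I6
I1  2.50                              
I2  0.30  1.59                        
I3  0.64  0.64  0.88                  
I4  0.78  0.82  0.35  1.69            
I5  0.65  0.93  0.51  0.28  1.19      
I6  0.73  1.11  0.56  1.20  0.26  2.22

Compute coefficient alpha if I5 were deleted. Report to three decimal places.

α = 0.770

Remaining items: I1, I2, I3, I4, I6 (k = 5).
ΣVar(i) = 2.50 + 1.59 + 0.88 + 1.69 + 2.22 = 8.88
Var(T) = 8.88 + 2 × 7.13 = 23.14
α (item deleted) = (5/4)·(1 − 8.88/23.14) = 0.770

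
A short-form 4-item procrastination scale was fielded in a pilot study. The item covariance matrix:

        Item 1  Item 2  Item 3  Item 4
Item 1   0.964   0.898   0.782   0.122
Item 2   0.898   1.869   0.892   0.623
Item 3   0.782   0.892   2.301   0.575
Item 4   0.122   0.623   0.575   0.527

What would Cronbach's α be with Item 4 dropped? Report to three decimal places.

Remaining items: Item 1, Item 2, Item 3 (k = 3).
sum of item variances = 0.964 + 1.869 + 2.301 = 5.134
σ²_total = 5.134 + 2 × 2.572 = 10.278
α (item deleted) = (3/2)·(1 − 5.134/10.278) = 0.751

α = 0.751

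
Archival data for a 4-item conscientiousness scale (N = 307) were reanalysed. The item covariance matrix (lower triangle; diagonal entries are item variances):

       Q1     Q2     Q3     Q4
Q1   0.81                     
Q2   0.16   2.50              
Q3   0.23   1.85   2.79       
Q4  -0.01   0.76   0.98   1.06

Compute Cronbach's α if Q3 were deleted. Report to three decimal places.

Remaining items: Q1, Q2, Q4 (k = 3).
Σσᵢ² = 0.81 + 2.50 + 1.06 = 4.37
σ²_T = 4.37 + 2 × 0.91 = 6.19
α (item deleted) = (3/2)·(1 − 4.37/6.19) = 0.441

α = 0.441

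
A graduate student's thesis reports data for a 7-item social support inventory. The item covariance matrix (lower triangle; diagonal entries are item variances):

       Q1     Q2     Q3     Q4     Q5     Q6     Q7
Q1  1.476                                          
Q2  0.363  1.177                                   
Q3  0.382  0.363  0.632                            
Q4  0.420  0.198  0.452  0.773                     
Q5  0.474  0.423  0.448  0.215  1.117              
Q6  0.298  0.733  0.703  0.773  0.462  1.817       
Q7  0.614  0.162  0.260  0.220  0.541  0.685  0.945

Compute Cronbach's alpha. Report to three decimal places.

α = 0.815

sum of item variances = 1.476 + 1.177 + 0.632 + 0.773 + 1.117 + 1.817 + 0.945 = 7.937
Sum of the distinct covariances = 9.189
σ²_total = 7.937 + 2 × 9.189 = 26.315
α = (k/(k−1))·(1 − sum of item variances/σ²_total) = (7/6)·(1 − 7.937/26.315) = 0.815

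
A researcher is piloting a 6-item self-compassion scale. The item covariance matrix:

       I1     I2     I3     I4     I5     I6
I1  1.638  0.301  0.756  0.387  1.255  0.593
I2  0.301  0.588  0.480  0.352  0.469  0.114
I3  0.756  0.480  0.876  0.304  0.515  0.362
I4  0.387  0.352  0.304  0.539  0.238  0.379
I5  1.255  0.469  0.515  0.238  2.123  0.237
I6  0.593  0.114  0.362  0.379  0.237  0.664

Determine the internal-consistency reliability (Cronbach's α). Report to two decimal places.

sum of item variances = 1.638 + 0.588 + 0.876 + 0.539 + 2.123 + 0.664 = 6.428
Σ_{i<j} σ_ij = 6.742
total variance = 6.428 + 2 × 6.742 = 19.912
α = (k/(k−1))·(1 − sum of item variances/total variance) = (6/5)·(1 − 6.428/19.912) = 0.81

α = 0.81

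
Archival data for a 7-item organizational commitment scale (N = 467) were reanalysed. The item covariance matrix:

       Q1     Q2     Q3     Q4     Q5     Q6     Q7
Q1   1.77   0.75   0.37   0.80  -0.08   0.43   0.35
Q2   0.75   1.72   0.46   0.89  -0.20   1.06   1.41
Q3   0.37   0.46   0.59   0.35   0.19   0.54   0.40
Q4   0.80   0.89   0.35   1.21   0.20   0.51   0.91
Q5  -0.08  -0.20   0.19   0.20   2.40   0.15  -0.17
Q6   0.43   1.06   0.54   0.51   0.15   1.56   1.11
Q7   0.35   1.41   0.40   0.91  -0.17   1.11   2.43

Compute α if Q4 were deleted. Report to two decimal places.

α = 0.68

Remaining items: Q1, Q2, Q3, Q5, Q6, Q7 (k = 6).
Σσ²ᵢ = 1.77 + 1.72 + 0.59 + 2.40 + 1.56 + 2.43 = 10.47
σ²_T = 10.47 + 2 × 6.77 = 24.01
α (item deleted) = (6/5)·(1 − 10.47/24.01) = 0.68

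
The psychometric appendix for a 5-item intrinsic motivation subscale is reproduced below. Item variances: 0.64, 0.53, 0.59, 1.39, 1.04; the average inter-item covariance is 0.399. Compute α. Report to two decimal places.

α = 0.82

ΣVar(i) = 0.64 + 0.53 + 0.59 + 1.39 + 1.04 = 4.19
Sum of the 10 distinct covariances = 10 × 0.399 = 3.990
Var(T) = ΣVar(i) + 2·Σcov = 4.19 + 2 × 3.990 = 12.170
α = (5/4)·(1 − 4.19/12.170) = 0.82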